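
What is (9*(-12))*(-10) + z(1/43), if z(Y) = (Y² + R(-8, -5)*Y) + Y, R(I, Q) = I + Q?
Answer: 1996405/1849 ≈ 1079.7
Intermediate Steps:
z(Y) = Y² - 12*Y (z(Y) = (Y² + (-8 - 5)*Y) + Y = (Y² - 13*Y) + Y = Y² - 12*Y)
(9*(-12))*(-10) + z(1/43) = (9*(-12))*(-10) + (1/43)*(-12 + 1/43) = -108*(-10) + (1*(1/43))*(-12 + 1*(1/43)) = 1080 + (-12 + 1/43)/43 = 1080 + (1/43)*(-515/43) = 1080 - 515/1849 = 1996405/1849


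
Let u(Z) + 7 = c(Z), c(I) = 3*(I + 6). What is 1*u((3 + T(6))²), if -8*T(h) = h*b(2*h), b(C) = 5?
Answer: 203/16 ≈ 12.688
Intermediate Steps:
T(h) = -5*h/8 (T(h) = -h*5/8 = -5*h/8)
c(I) = 18 + 3*I (c(I) = 3*(6 + I) = 18 + 3*I)
u(Z) = 11 + 3*Z (u(Z) = -7 + (18 + 3*Z) = 11 + 3*Z)
1*u((3 + T(6))²) = 1*(11 + 3*(3 - 5/8*6)²) = 1*(11 + 3*(3 - 15/4)²) = 1*(11 + 3*(-¾)²) = 1*(11 + 3*(9/16)) = 1*(11 + 27/16) = 1*(203/16) = 203/16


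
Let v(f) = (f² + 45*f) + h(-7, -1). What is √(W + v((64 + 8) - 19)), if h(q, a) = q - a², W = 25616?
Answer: √30802 ≈ 175.50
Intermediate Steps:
v(f) = -8 + f² + 45*f (v(f) = (f² + 45*f) + (-7 - 1*(-1)²) = (f² + 45*f) + (-7 - 1*1) = (f² + 45*f) + (-7 - 1) = (f² + 45*f) - 8 = -8 + f² + 45*f)
√(W + v((64 + 8) - 19)) = √(25616 + (-8 + ((64 + 8) - 19)² + 45*((64 + 8) - 19))) = √(25616 + (-8 + (72 - 19)² + 45*(72 - 19))) = √(25616 + (-8 + 53² + 45*53)) = √(25616 + (-8 + 2809 + 2385)) = √(25616 + 5186) = √30802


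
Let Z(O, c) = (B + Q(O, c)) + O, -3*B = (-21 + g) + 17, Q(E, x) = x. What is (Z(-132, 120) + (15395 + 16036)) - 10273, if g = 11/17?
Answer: 359501/17 ≈ 21147.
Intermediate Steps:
g = 11/17 (g = 11*(1/17) = 11/17 ≈ 0.64706)
B = 19/17 (B = -((-21 + 11/17) + 17)/3 = -(-346/17 + 17)/3 = -⅓*(-57/17) = 19/17 ≈ 1.1176)
Z(O, c) = 19/17 + O + c (Z(O, c) = (19/17 + c) + O = 19/17 + O + c)
(Z(-132, 120) + (15395 + 16036)) - 10273 = ((19/17 - 132 + 120) + (15395 + 16036)) - 10273 = (-185/17 + 31431) - 10273 = 534142/17 - 10273 = 359501/17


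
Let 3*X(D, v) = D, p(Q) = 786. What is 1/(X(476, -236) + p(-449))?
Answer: 3/2834 ≈ 0.0010586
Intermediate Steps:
X(D, v) = D/3
1/(X(476, -236) + p(-449)) = 1/((⅓)*476 + 786) = 1/(476/3 + 786) = 1/(2834/3) = 3/2834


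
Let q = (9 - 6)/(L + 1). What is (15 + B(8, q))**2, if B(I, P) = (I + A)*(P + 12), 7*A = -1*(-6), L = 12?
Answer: 125955729/8281 ≈ 15210.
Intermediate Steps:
A = 6/7 (A = (-1*(-6))/7 = (1/7)*6 = 6/7 ≈ 0.85714)
q = 3/13 (q = (9 - 6)/(12 + 1) = 3/13 ≈ 0.23077)
B(I, P) = (12 + P)*(6/7 + I) (B(I, P) = (I + 6/7)*(P + 12) = (6/7 + I)*(12 + P) = (12 + P)*(6/7 + I))
(15 + B(8, q))**2 = (15 + (72/7 + 12*8 + (6/7)*(3/13) + 8*(3/13)))**2 = (15 + (72/7 + 96 + 18/91 + 24/13))**2 = (15 + 9858/91)**2 = (11223/91)**2 = 125955729/8281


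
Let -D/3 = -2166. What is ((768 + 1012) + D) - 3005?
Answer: 5273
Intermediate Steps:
D = 6498 (D = -3*(-2166) = 6498)
((768 + 1012) + D) - 3005 = ((768 + 1012) + 6498) - 3005 = (1780 + 6498) - 3005 = 8278 - 3005 = 5273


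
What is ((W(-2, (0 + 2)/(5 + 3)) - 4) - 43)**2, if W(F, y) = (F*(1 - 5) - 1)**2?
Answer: 4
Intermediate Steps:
W(F, y) = (-1 - 4*F)**2 (W(F, y) = (F*(-4) - 1)**2 = (-4*F - 1)**2 = (-1 - 4*F)**2)
((W(-2, (0 + 2)/(5 + 3)) - 4) - 43)**2 = (((1 + 4*(-2))**2 - 4) - 43)**2 = (((1 - 8)**2 - 4) - 43)**2 = (((-7)**2 - 4) - 43)**2 = ((49 - 4) - 43)**2 = (45 - 43)**2 = 2**2 = 4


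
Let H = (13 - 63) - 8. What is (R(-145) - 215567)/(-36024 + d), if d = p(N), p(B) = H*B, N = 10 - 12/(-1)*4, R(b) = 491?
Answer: 53769/9847 ≈ 5.4604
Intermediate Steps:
H = -58 (H = -50 - 8 = -58)
N = 58 (N = 10 - 12*(-1)*4 = 10 + 12*4 = 10 + 48 = 58)
p(B) = -58*B
d = -3364 (d = -58*58 = -3364)
(R(-145) - 215567)/(-36024 + d) = (491 - 215567)/(-36024 - 3364) = -215076/(-39388) = -215076*(-1/39388) = 53769/9847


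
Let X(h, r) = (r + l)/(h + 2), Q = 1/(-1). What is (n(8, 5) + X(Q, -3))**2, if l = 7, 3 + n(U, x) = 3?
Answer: 16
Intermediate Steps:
n(U, x) = 0 (n(U, x) = -3 + 3 = 0)
Q = -1
X(h, r) = (7 + r)/(2 + h) (X(h, r) = (r + 7)/(h + 2) = (7 + r)/(2 + h))
(n(8, 5) + X(Q, -3))**2 = (0 + (7 - 3)/(2 - 1))**2 = (0 + 4/1)**2 = (0 + 1*4)**2 = (0 + 4)**2 = 4**2 = 16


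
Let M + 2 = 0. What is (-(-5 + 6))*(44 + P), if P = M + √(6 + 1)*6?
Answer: -42 - 6*√7 ≈ -57.875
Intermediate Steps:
M = -2 (M = -2 + 0 = -2)
P = -2 + 6*√7 (P = -2 + √(6 + 1)*6 = -2 + √7*6 = -2 + 6*√7 ≈ 13.875)
(-(-5 + 6))*(44 + P) = (-(-5 + 6))*(44 + (-2 + 6*√7)) = (-1*1)*(42 + 6*√7) = -(42 + 6*√7) = -42 - 6*√7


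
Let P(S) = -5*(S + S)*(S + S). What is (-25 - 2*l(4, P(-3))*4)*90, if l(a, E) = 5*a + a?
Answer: -19530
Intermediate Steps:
P(S) = -20*S² (P(S) = -5*2*S*2*S = -20*S²)
l(a, E) = 6*a
(-25 - 2*l(4, P(-3))*4)*90 = (-25 - 12*4*4)*90 = (-25 - 2*24*4)*90 = (-25 - 48*4)*90 = (-25 - 192)*90 = -217*90 = -19530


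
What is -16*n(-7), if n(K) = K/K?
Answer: -16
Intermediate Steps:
n(K) = 1
-16*n(-7) = -16*1 = -16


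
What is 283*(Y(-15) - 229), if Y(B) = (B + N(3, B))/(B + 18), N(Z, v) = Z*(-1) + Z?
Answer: -66222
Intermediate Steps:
N(Z, v) = 0 (N(Z, v) = -Z + Z = 0)
Y(B) = B/(18 + B) (Y(B) = (B + 0)/(B + 18) = B/(18 + B))
283*(Y(-15) - 229) = 283*(-15/(18 - 15) - 229) = 283*(-15/3 - 229) = 283*(-15*⅓ - 229) = 283*(-5 - 229) = 283*(-234) = -66222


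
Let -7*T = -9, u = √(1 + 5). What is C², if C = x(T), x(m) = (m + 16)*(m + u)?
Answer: 5490375/2401 + 263538*√6/343 ≈ 4168.7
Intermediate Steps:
u = √6 ≈ 2.4495
T = 9/7 (T = -⅐*(-9) = 9/7 ≈ 1.2857)
x(m) = (16 + m)*(m + √6) (x(m) = (m + 16)*(m + √6) = (16 + m)*(m + √6))
C = 1089/49 + 121*√6/7 (C = (9/7)² + 16*(9/7) + 16*√6 + 9*√6/7 = 81/49 + 144/7 + 16*√6 + 9*√6/7 = 1089/49 + 121*√6/7 ≈ 64.566)
C² = (1089/49 + 121*√6/7)²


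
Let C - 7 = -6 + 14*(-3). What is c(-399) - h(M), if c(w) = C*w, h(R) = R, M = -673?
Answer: 17032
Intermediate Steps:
C = -41 (C = 7 + (-6 + 14*(-3)) = 7 + (-6 - 42) = 7 - 48 = -41)
c(w) = -41*w
c(-399) - h(M) = -41*(-399) - 1*(-673) = 16359 + 673 = 17032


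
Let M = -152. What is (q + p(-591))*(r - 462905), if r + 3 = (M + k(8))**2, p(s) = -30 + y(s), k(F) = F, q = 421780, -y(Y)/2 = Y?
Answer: -187008688304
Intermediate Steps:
y(Y) = -2*Y
p(s) = -30 - 2*s
r = 20733 (r = -3 + (-152 + 8)**2 = -3 + (-144)**2 = -3 + 20736 = 20733)
(q + p(-591))*(r - 462905) = (421780 + (-30 - 2*(-591)))*(20733 - 462905) = (421780 + (-30 + 1182))*(-442172) = (421780 + 1152)*(-442172) = 422932*(-442172) = -187008688304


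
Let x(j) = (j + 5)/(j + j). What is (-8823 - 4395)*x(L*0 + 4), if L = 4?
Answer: -59481/4 ≈ -14870.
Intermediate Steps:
x(j) = (5 + j)/(2*j) (x(j) = (5 + j)/((2*j)) = (5 + j)*(1/(2*j)) = (5 + j)/(2*j))
(-8823 - 4395)*x(L*0 + 4) = (-8823 - 4395)*((5 + (4*0 + 4))/(2*(4*0 + 4))) = -6609*(5 + (0 + 4))/(0 + 4) = -6609*(5 + 4)/4 = -6609*9/4 = -13218*9/8 = -59481/4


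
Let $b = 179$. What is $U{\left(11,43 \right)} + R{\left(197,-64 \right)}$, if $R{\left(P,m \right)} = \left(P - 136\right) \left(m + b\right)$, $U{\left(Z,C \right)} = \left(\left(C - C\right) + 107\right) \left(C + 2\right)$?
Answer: $11830$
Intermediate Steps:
$U{\left(Z,C \right)} = 214 + 107 C$ ($U{\left(Z,C \right)} = \left(0 + 107\right) \left(2 + C\right) = 107 \left(2 + C\right) = 214 + 107 C$)
$R{\left(P,m \right)} = \left(-136 + P\right) \left(179 + m\right)$ ($R{\left(P,m \right)} = \left(P - 136\right) \left(m + 179\right) = \left(-136 + P\right) \left(179 + m\right)$)
$U{\left(11,43 \right)} + R{\left(197,-64 \right)} = \left(214 + 107 \cdot 43\right) + \left(-24344 - -8704 + 179 \cdot 197 + 197 \left(-64\right)\right) = \left(214 + 4601\right) + \left(-24344 + 8704 + 35263 - 12608\right) = 4815 + 7015 = 11830$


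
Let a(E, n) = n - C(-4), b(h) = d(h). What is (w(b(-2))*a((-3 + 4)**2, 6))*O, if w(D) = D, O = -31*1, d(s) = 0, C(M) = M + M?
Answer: 0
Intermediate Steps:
C(M) = 2*M
b(h) = 0
O = -31
a(E, n) = 8 + n (a(E, n) = n - 2*(-4) = n - 1*(-8) = n + 8 = 8 + n)
(w(b(-2))*a((-3 + 4)**2, 6))*O = (0*(8 + 6))*(-31) = (0*14)*(-31) = 0*(-31) = 0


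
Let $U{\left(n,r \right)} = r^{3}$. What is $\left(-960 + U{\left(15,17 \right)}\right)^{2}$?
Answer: $15626209$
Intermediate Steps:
$\left(-960 + U{\left(15,17 \right)}\right)^{2} = \left(-960 + 17^{3}\right)^{2} = \left(-960 + 4913\right)^{2} = 3953^{2} = 15626209$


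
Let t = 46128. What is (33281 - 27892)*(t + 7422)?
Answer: 288580950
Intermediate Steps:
(33281 - 27892)*(t + 7422) = (33281 - 27892)*(46128 + 7422) = 5389*53550 = 288580950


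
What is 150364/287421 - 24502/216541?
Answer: 25517581582/62238430761 ≈ 0.41000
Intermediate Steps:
150364/287421 - 24502/216541 = 25517581582/62238430761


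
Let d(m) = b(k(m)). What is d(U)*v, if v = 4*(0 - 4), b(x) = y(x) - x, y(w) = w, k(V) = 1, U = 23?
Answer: 0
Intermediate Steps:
b(x) = 0 (b(x) = x - x = 0)
v = -16 (v = 4*(-4) = -16)
d(m) = 0
d(U)*v = 0*(-16) = 0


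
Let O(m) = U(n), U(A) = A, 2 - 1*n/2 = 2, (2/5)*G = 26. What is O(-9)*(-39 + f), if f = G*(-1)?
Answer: 0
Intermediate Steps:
G = 65 (G = (5/2)*26 = 65)
n = 0 (n = 4 - 2*2 = 4 - 4 = 0)
O(m) = 0
f = -65 (f = 65*(-1) = -65)
O(-9)*(-39 + f) = 0*(-39 - 65) = 0*(-104) = 0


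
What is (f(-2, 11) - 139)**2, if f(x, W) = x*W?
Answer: 25921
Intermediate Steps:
f(x, W) = W*x
(f(-2, 11) - 139)**2 = (11*(-2) - 139)**2 = (-22 - 139)**2 = (-161)**2 = 25921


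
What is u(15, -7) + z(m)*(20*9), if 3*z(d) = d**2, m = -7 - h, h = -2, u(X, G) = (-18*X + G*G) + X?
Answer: 1294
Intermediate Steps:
u(X, G) = G**2 - 17*X (u(X, G) = (-18*X + G**2) + X = (G**2 - 18*X) + X = G**2 - 17*X)
m = -5 (m = -7 - 1*(-2) = -7 + 2 = -5)
z(d) = d**2/3
u(15, -7) + z(m)*(20*9) = ((-7)**2 - 17*15) + ((1/3)*(-5)**2)*(20*9) = (49 - 255) + ((1/3)*25)*180 = -206 + (25/3)*180 = -206 + 1500 = 1294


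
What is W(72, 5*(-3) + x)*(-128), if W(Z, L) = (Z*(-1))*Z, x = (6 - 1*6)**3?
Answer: 663552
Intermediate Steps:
x = 0 (x = (6 - 6)**3 = 0**3 = 0)
W(Z, L) = -Z**2 (W(Z, L) = (-Z)*Z = -Z**2)
W(72, 5*(-3) + x)*(-128) = -1*72**2*(-128) = -1*5184*(-128) = -5184*(-128) = 663552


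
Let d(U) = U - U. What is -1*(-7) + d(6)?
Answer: 7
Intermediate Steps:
d(U) = 0
-1*(-7) + d(6) = -1*(-7) + 0 = 7 + 0 = 7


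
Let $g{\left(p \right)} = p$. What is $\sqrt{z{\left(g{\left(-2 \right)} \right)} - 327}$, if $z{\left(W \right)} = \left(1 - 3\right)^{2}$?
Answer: $i \sqrt{323} \approx 17.972 i$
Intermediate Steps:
$z{\left(W \right)} = 4$ ($z{\left(W \right)} = \left(-2\right)^{2} = 4$)
$\sqrt{z{\left(g{\left(-2 \right)} \right)} - 327} = \sqrt{4 - 327} = \sqrt{-323} = i \sqrt{323}$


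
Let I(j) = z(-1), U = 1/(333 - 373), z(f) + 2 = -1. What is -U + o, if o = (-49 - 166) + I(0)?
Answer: -8719/40 ≈ -217.98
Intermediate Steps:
z(f) = -3 (z(f) = -2 - 1 = -3)
U = -1/40 (U = 1/(-40) = -1/40 ≈ -0.025000)
I(j) = -3
o = -218 (o = (-49 - 166) - 3 = -215 - 3 = -218)
-U + o = -1*(-1/40) - 218 = 1/40 - 218 = -8719/40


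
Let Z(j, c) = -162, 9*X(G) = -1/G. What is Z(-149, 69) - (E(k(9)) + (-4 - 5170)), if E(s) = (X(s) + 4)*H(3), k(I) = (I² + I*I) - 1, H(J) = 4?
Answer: 7239208/1449 ≈ 4996.0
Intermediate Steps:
k(I) = -1 + 2*I² (k(I) = (I² + I²) - 1 = 2*I² - 1 = -1 + 2*I²)
X(G) = -1/(9*G) (X(G) = (-1/G)/9 = -1/(9*G))
E(s) = 16 - 4/(9*s) (E(s) = (-1/(9*s) + 4)*4 = (4 - 1/(9*s))*4 = 16 - 4/(9*s))
Z(-149, 69) - (E(k(9)) + (-4 - 5170)) = -162 - ((16 - 4/(9*(-1 + 2*9²))) + (-4 - 5170)) = -162 - ((16 - 4/(9*(-1 + 2*81))) - 5174) = -162 - ((16 - 4/(9*(-1 + 162))) - 5174) = -162 - ((16 - 4/9/161) - 5174) = -162 - ((16 - 4/9*1/161) - 5174) = -162 - ((16 - 4/1449) - 5174) = -162 - (23180/1449 - 5174) = -162 - 1*(-7473946/1449) = -162 + 7473946/1449 = 7239208/1449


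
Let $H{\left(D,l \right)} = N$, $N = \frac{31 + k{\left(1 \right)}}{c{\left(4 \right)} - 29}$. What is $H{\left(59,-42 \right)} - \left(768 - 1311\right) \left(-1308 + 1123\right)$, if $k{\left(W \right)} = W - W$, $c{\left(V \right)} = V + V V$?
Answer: $- \frac{904126}{9} \approx -1.0046 \cdot 10^{5}$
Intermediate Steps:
$c{\left(V \right)} = V + V^{2}$
$k{\left(W \right)} = 0$
$N = - \frac{31}{9}$ ($N = \frac{31 + 0}{4 \left(1 + 4\right) - 29} = \frac{31}{4 \cdot 5 - 29} = \frac{31}{20 - 29} = \frac{31}{-9} = 31 \left(- \frac{1}{9}\right) = - \frac{31}{9} \approx -3.4444$)
$H{\left(D,l \right)} = - \frac{31}{9}$
$H{\left(59,-42 \right)} - \left(768 - 1311\right) \left(-1308 + 1123\right) = - \frac{31}{9} - \left(768 - 1311\right) \left(-1308 + 1123\right) = - \frac{31}{9} - \left(-543\right) \left(-185\right) = - \frac{31}{9} - 100455 = - \frac{904126}{9}$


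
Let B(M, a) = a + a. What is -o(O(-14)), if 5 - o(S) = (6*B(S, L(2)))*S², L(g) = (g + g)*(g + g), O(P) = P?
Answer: 37627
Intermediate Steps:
L(g) = 4*g² (L(g) = (2*g)*(2*g) = 4*g²)
B(M, a) = 2*a
o(S) = 5 - 192*S² (o(S) = 5 - 6*(2*(4*2²))*S² = 5 - 6*(2*(4*4))*S² = 5 - 6*(2*16)*S² = 5 - 6*32*S² = 5 - 192*S²)
-o(O(-14)) = -(5 - 192*(-14)²) = -(5 - 192*196) = -(5 - 37632) = -1*(-37627) = 37627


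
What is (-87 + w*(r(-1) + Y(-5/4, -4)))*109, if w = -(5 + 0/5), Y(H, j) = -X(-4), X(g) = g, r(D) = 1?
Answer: -12208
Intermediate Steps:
Y(H, j) = 4 (Y(H, j) = -1*(-4) = 4)
w = -5 (w = -(5 + 0*(1/5)) = -(5 + 0) = -1*5 = -5)
(-87 + w*(r(-1) + Y(-5/4, -4)))*109 = (-87 - 5*(1 + 4))*109 = (-87 - 5*5)*109 = (-87 - 25)*109 = -112*109 = -12208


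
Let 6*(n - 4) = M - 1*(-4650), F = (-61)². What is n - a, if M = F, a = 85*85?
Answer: -34955/6 ≈ -5825.8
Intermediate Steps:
a = 7225
F = 3721
M = 3721
n = 8395/6 (n = 4 + (3721 - 1*(-4650))/6 = 4 + (3721 + 4650)/6 = 4 + (⅙)*8371 = 4 + 8371/6 = 8395/6 ≈ 1399.2)
n - a = 8395/6 - 1*7225 = 8395/6 - 7225 = -34955/6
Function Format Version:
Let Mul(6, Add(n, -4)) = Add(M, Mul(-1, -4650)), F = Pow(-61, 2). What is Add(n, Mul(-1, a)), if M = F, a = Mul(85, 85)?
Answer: Rational(-34955, 6) ≈ -5825.8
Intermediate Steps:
a = 7225
F = 3721
M = 3721
n = Rational(8395, 6) (n = Add(4, Mul(Rational(1, 6), Add(3721, Mul(-1, -4650)))) = Add(4, Mul(Rational(1, 6), Add(3721, 4650))) = Add(4, Mul(Rational(1, 6), 8371)) = Add(4, Rational(8371, 6)) = Rational(8395, 6) ≈ 1399.2)
Add(n, Mul(-1, a)) = Add(Rational(8395, 6), Mul(-1, 7225)) = Add(Rational(8395, 6), -7225) = Rational(-34955, 6)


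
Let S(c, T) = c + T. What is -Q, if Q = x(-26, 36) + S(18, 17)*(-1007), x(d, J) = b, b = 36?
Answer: 35209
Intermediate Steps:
S(c, T) = T + c
x(d, J) = 36
Q = -35209 (Q = 36 + (17 + 18)*(-1007) = 36 + 35*(-1007) = 36 - 35245 = -35209)
-Q = -1*(-35209) = 35209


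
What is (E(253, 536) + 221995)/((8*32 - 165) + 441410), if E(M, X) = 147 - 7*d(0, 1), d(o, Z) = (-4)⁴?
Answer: 73450/147167 ≈ 0.49909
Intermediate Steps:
d(o, Z) = 256
E(M, X) = -1645 (E(M, X) = 147 - 7*256 = 147 - 1*1792 = 147 - 1792 = -1645)
(E(253, 536) + 221995)/((8*32 - 165) + 441410) = (-1645 + 221995)/((8*32 - 165) + 441410) = 220350/((256 - 165) + 441410) = 220350/(91 + 441410) = 220350/441501 = 220350*(1/441501) = 73450/147167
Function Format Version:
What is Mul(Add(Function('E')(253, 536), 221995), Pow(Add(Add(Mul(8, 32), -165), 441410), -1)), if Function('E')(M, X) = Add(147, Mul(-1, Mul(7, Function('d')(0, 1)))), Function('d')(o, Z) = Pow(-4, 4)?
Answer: Rational(73450, 147167) ≈ 0.49909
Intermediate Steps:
Function('d')(o, Z) = 256
Function('E')(M, X) = -1645 (Function('E')(M, X) = Add(147, Mul(-1, Mul(7, 256))) = Add(147, Mul(-1, 1792)) = Add(147, -1792) = -1645)
Mul(Add(Function('E')(253, 536), 221995), Pow(Add(Add(Mul(8, 32), -165), 441410), -1)) = Mul(Add(-1645, 221995), Pow(Add(Add(Mul(8, 32), -165), 441410), -1)) = Mul(220350, Pow(Add(Add(256, -165), 441410), -1)) = Mul(220350, Pow(Add(91, 441410), -1)) = Mul(220350, Pow(441501, -1)) = Mul(220350, Rational(1, 441501)) = Rational(73450, 147167)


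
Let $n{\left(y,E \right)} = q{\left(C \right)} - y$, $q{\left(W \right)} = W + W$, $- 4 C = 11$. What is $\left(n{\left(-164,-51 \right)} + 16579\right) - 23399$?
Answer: $- \frac{13323}{2} \approx -6661.5$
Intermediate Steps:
$C = - \frac{11}{4}$ ($C = \left(- \frac{1}{4}\right) 11 = - \frac{11}{4} \approx -2.75$)
$q{\left(W \right)} = 2 W$
$n{\left(y,E \right)} = - \frac{11}{2} - y$ ($n{\left(y,E \right)} = 2 \left(- \frac{11}{4}\right) - y = - \frac{11}{2} - y$)
$\left(n{\left(-164,-51 \right)} + 16579\right) - 23399 = \left(\left(- \frac{11}{2} - -164\right) + 16579\right) - 23399 = \left(\left(- \frac{11}{2} + 164\right) + 16579\right) - 23399 = \left(\frac{317}{2} + 16579\right) - 23399 = \frac{33475}{2} - 23399 = - \frac{13323}{2}$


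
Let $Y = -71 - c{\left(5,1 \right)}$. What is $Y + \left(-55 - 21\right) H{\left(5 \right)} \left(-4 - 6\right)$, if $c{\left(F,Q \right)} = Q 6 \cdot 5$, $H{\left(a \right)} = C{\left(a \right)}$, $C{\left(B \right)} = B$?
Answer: $3699$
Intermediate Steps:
$H{\left(a \right)} = a$
$c{\left(F,Q \right)} = 30 Q$ ($c{\left(F,Q \right)} = 6 Q 5 = 30 Q$)
$Y = -101$ ($Y = -71 - 30 \cdot 1 = -71 - 30 = -101$)
$Y + \left(-55 - 21\right) H{\left(5 \right)} \left(-4 - 6\right) = -101 + \left(-55 - 21\right) 5 \left(-4 - 6\right) = -101 + \left(-55 - 21\right) 5 \left(-10\right) = -101 - -3800 = -101 + 3800 = 3699$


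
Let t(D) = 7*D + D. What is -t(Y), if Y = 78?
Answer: -624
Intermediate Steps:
t(D) = 8*D
-t(Y) = -8*78 = -1*624 = -624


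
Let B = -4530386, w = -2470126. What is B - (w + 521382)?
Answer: -2581642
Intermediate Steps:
B - (w + 521382) = -4530386 - (-2470126 + 521382) = -4530386 - 1*(-1948744) = -4530386 + 1948744 = -2581642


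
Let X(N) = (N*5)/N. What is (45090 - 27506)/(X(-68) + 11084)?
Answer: 17584/11089 ≈ 1.5857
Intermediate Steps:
X(N) = 5 (X(N) = (5*N)/N = 5)
(45090 - 27506)/(X(-68) + 11084) = (45090 - 27506)/(5 + 11084) = 17584/11089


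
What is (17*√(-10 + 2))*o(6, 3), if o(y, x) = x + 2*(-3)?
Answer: -102*I*√2 ≈ -144.25*I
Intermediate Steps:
o(y, x) = -6 + x (o(y, x) = x - 6 = -6 + x)
(17*√(-10 + 2))*o(6, 3) = (17*√(-10 + 2))*(-6 + 3) = (17*√(-8))*(-3) = (17*(2*I*√2))*(-3) = (34*I*√2)*(-3) = -102*I*√2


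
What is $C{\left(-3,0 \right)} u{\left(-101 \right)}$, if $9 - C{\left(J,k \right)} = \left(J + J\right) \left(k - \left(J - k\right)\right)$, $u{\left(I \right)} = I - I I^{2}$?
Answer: $27815400$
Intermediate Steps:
$u{\left(I \right)} = I - I^{3}$
$C{\left(J,k \right)} = 9 - 2 J \left(- J + 2 k\right)$ ($C{\left(J,k \right)} = 9 - \left(J + J\right) \left(k - \left(J - k\right)\right) = 9 - 2 J \left(- J + 2 k\right)$)
$C{\left(-3,0 \right)} u{\left(-101 \right)} = \left(9 + 2 \left(-3\right)^{2} - \left(-12\right) 0\right) \left(-101 - \left(-101\right)^{3}\right) = \left(9 + 2 \cdot 9 + 0\right) \left(-101 - -1030301\right) = \left(9 + 18 + 0\right) \left(-101 + 1030301\right) = 27 \cdot 1030200 = 27815400$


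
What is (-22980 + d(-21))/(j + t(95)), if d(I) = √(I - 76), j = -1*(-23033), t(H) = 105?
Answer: -11490/11569 + I*√97/23138 ≈ -0.99317 + 0.00042566*I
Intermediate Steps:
j = 23033
d(I) = √(-76 + I)
(-22980 + d(-21))/(j + t(95)) = (-22980 + √(-76 - 21))/(23033 + 105) = (-22980 + √(-97))/23138 = (-22980 + I*√97)*(1/23138) = -11490/11569 + I*√97/23138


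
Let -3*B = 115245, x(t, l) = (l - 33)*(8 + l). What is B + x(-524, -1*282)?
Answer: 47895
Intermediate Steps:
x(t, l) = (-33 + l)*(8 + l)
B = -38415 (B = -1/3*115245 = -38415)
B + x(-524, -1*282) = -38415 + (-264 + (-1*282)**2 - (-25)*282) = -38415 + (-264 + (-282)**2 - 25*(-282)) = -38415 + (-264 + 79524 + 7050) = -38415 + 86310 = 47895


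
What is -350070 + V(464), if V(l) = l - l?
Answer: -350070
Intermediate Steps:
V(l) = 0
-350070 + V(464) = -350070 + 0 = -350070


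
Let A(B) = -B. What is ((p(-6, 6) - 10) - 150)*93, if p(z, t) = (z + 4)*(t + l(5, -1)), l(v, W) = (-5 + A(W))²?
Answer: -18972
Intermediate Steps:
l(v, W) = (-5 - W)²
p(z, t) = (4 + z)*(16 + t) (p(z, t) = (z + 4)*(t + (5 - 1)²) = (4 + z)*(t + 4²) = (4 + z)*(t + 16) = (4 + z)*(16 + t))
((p(-6, 6) - 10) - 150)*93 = (((64 + 4*6 + 16*(-6) + 6*(-6)) - 10) - 150)*93 = (((64 + 24 - 96 - 36) - 10) - 150)*93 = ((-44 - 10) - 150)*93 = (-54 - 150)*93 = -204*93 = -18972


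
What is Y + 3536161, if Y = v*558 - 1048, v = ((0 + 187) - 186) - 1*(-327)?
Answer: 3718137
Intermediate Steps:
v = 328 (v = (187 - 186) + 327 = 1 + 327 = 328)
Y = 181976 (Y = 328*558 - 1048 = 183024 - 1048 = 181976)
Y + 3536161 = 181976 + 3536161 = 3718137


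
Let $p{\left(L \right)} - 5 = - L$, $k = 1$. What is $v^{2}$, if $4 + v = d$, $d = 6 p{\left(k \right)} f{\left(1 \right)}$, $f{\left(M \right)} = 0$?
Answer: $16$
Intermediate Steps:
$p{\left(L \right)} = 5 - L$
$d = 0$ ($d = 6 \left(5 - 1\right) 0 = 6 \cdot 4 \cdot 0 = 24 \cdot 0 = 0$)
$v = -4$ ($v = -4 + 0 = -4$)
$v^{2} = \left(-4\right)^{2} = 16$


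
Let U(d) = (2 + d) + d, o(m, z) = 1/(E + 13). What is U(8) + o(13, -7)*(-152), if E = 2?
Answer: 118/15 ≈ 7.8667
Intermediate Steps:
o(m, z) = 1/15 (o(m, z) = 1/(2 + 13) = 1/15)
U(d) = 2 + 2*d
U(8) + o(13, -7)*(-152) = (2 + 2*8) + (1/15)*(-152) = (2 + 16) - 152/15 = 18 - 152/15 = 118/15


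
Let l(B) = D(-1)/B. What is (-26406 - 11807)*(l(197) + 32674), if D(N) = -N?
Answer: -245968635927/197 ≈ -1.2486e+9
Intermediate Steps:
l(B) = 1/B (l(B) = (-1*(-1))/B = 1/B)
(-26406 - 11807)*(l(197) + 32674) = (-26406 - 11807)*(1/197 + 32674) = -38213*(1/197 + 32674) = -38213*6436779/197 = -245968635927/197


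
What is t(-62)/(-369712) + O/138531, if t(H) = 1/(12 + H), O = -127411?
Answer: -2355268643069/2560828653600 ≈ -0.91973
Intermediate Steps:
t(-62)/(-369712) + O/138531 = 1/((12 - 62)*(-369712)) - 127411/138531 = -1/369712/(-50) - 127411*1/138531 = -1/50*(-1/369712) - 127411/138531 = 1/18485600 - 127411/138531 = -2355268643069/2560828653600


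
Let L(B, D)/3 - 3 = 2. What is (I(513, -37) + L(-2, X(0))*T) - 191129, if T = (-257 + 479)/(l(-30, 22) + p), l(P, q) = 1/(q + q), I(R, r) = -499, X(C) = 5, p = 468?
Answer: -3946048884/20593 ≈ -1.9162e+5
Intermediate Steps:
l(P, q) = 1/(2*q)
L(B, D) = 15 (L(B, D) = 9 + 3*2 = 9 + 6 = 15)
T = 9768/20593 (T = (-257 + 479)/((½)/22 + 468) = 222/((½)*(1/22) + 468) = 222/(1/44 + 468) = 222/(20593/44) = 222*(44/20593) = 9768/20593 ≈ 0.47434)
(I(513, -37) + L(-2, X(0))*T) - 191129 = (-499 + 15*(9768/20593)) - 191129 = (-499 + 146520/20593) - 191129 = -10129387/20593 - 191129 = -3946048884/20593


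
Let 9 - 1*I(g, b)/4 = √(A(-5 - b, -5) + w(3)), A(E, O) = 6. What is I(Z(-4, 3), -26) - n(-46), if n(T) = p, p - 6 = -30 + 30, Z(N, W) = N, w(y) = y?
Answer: 18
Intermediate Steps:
p = 6 (p = 6 + (-30 + 30) = 6 + 0 = 6)
n(T) = 6
I(g, b) = 24 (I(g, b) = 36 - 4*√(6 + 3) = 36 - 4*√9 = 36 - 4*3 = 36 - 12 = 24)
I(Z(-4, 3), -26) - n(-46) = 24 - 1*6 = 24 - 6 = 18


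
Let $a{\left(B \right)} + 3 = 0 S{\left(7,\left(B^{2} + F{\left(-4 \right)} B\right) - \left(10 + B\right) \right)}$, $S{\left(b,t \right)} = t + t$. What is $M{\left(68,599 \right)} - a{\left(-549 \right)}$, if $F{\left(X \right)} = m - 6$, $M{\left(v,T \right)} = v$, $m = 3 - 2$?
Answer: $71$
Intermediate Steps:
$m = 1$ ($m = 3 - 2 = 1$)
$F{\left(X \right)} = -5$ ($F{\left(X \right)} = 1 - 6 = -5$)
$S{\left(b,t \right)} = 2 t$
$a{\left(B \right)} = -3$ ($a{\left(B \right)} = -3 + 0 \cdot 2 \left(\left(B^{2} - 5 B\right) - \left(10 + B\right)\right) = -3 + 0 \cdot 2 \left(-10 + B^{2} - 6 B\right) = -3 + 0 \left(-20 - 12 B + 2 B^{2}\right) = -3 + 0 = -3$)
$M{\left(68,599 \right)} - a{\left(-549 \right)} = 68 - -3 = 68 + 3 = 71$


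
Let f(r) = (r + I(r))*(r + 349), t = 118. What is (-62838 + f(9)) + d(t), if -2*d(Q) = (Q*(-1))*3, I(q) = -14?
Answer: -64451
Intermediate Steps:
f(r) = (-14 + r)*(349 + r) (f(r) = (r - 14)*(r + 349) = (-14 + r)*(349 + r))
d(Q) = 3*Q/2 (d(Q) = -Q*(-1)*3/2 = -(-Q)*3/2 = -(-3)*Q/2 = 3*Q/2)
(-62838 + f(9)) + d(t) = (-62838 + (-4886 + 9² + 335*9)) + (3/2)*118 = (-62838 + (-4886 + 81 + 3015)) + 177 = (-62838 - 1790) + 177 = -64628 + 177 = -64451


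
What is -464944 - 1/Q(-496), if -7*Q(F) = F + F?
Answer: -461224455/992 ≈ -4.6494e+5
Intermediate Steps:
Q(F) = -2*F/7 (Q(F) = -(F + F)/7 = -2*F/7)
-464944 - 1/Q(-496) = -464944 - 1/((-2/7*(-496))) = -464944 - 1/992/7 = -464944 - 1*7/992 = -464944 - 7/992 = -461224455/992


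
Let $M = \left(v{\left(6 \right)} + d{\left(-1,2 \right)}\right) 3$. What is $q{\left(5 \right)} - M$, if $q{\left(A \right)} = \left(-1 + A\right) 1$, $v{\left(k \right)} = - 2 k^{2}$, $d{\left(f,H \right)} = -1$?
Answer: $223$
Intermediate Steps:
$M = -219$ ($M = \left(- 2 \cdot 6^{2} - 1\right) 3 = \left(\left(-2\right) 36 - 1\right) 3 = \left(-72 - 1\right) 3 = \left(-73\right) 3 = -219$)
$q{\left(A \right)} = -1 + A$
$q{\left(5 \right)} - M = \left(-1 + 5\right) - -219 = 4 + 219 = 223$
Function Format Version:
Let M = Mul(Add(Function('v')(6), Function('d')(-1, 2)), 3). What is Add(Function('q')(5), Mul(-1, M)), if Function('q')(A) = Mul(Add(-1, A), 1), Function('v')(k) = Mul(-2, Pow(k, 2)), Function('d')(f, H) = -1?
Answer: 223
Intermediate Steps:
M = -219 (M = Mul(Add(Mul(-2, Pow(6, 2)), -1), 3) = Mul(Add(Mul(-2, 36), -1), 3) = Mul(Add(-72, -1), 3) = Mul(-73, 3) = -219)
Function('q')(A) = Add(-1, A)
Add(Function('q')(5), Mul(-1, M)) = Add(Add(-1, 5), Mul(-1, -219)) = Add(4, 219) = 223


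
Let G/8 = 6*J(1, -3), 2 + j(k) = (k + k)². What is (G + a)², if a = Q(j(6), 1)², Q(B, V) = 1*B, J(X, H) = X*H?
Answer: 400800400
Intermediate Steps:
J(X, H) = H*X
j(k) = -2 + 4*k² (j(k) = -2 + (k + k)² = -2 + (2*k)² = -2 + 4*k²)
Q(B, V) = B
a = 20164 (a = (-2 + 4*6²)² = (-2 + 4*36)² = (-2 + 144)² = 142² = 20164)
G = -144 (G = 8*(6*(-3*1)) = 8*(6*(-3)) = 8*(-18) = -144)
(G + a)² = (-144 + 20164)² = 20020² = 400800400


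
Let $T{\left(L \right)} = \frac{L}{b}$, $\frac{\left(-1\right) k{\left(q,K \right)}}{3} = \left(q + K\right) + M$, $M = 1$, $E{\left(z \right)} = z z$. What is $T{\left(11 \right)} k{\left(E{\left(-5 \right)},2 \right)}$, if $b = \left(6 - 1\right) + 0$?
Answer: $- \frac{924}{5} \approx -184.8$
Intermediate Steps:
$E{\left(z \right)} = z^{2}$
$b = 5$ ($b = 5 + 0 = 5$)
$k{\left(q,K \right)} = -3 - 3 K - 3 q$ ($k{\left(q,K \right)} = - 3 \left(\left(q + K\right) + 1\right) = - 3 \left(\left(K + q\right) + 1\right) = - 3 \left(1 + K + q\right) = -3 - 3 K - 3 q$)
$T{\left(L \right)} = \frac{L}{5}$
$T{\left(11 \right)} k{\left(E{\left(-5 \right)},2 \right)} = \frac{1}{5} \cdot 11 \left(-3 - 6 - 3 \left(-5\right)^{2}\right) = \frac{11 \left(-3 - 6 - 75\right)}{5} = \frac{11}{5} \left(-84\right) = - \frac{924}{5}$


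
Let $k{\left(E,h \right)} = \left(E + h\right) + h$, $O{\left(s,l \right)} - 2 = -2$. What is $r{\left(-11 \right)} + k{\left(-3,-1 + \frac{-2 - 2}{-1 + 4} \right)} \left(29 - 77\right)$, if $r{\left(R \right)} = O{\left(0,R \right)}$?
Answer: $368$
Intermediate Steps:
$O{\left(s,l \right)} = 0$ ($O{\left(s,l \right)} = 2 - 2 = 0$)
$r{\left(R \right)} = 0$
$k{\left(E,h \right)} = E + 2 h$
$r{\left(-11 \right)} + k{\left(-3,-1 + \frac{-2 - 2}{-1 + 4} \right)} \left(29 - 77\right) = 0 + \left(-3 + 2 \left(-1 + \frac{-2 - 2}{-1 + 4}\right)\right) \left(29 - 77\right) = 0 + \left(-3 + 2 \left(-1 + \frac{1}{3} \left(-4\right)\right)\right) \left(-48\right) = 0 + \left(-3 + 2 \left(-1 - \frac{4}{3}\right)\right) \left(-48\right) = 0 + \left(-3 + 2 \left(- \frac{7}{3}\right)\right) \left(-48\right) = 0 + \left(-3 - \frac{14}{3}\right) \left(-48\right) = 0 - -368 = 0 + 368 = 368$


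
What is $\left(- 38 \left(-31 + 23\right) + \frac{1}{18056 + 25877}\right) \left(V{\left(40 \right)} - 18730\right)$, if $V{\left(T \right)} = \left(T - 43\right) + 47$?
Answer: $- \frac{249563358238}{43933} \approx -5.6805 \cdot 10^{6}$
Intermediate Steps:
$V{\left(T \right)} = 4 + T$ ($V{\left(T \right)} = \left(-43 + T\right) + 47 = 4 + T$)
$\left(- 38 \left(-31 + 23\right) + \frac{1}{18056 + 25877}\right) \left(V{\left(40 \right)} - 18730\right) = \left(- 38 \left(-31 + 23\right) + \frac{1}{18056 + 25877}\right) \left(\left(4 + 40\right) - 18730\right) = \left(\left(-38\right) \left(-8\right) + \frac{1}{43933}\right) \left(44 - 18730\right) = \left(304 + \frac{1}{43933}\right) \left(-18686\right) = \frac{13355633}{43933} \left(-18686\right) = - \frac{249563358238}{43933}$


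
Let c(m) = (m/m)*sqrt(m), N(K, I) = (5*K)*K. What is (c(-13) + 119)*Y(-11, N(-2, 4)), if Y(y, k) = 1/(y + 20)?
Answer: 119/9 + I*sqrt(13)/9 ≈ 13.222 + 0.40062*I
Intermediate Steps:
N(K, I) = 5*K**2
Y(y, k) = 1/(20 + y)
c(m) = sqrt(m) (c(m) = 1*sqrt(m) = sqrt(m))
(c(-13) + 119)*Y(-11, N(-2, 4)) = (sqrt(-13) + 119)/(20 - 11) = (I*sqrt(13) + 119)/9 = (119 + I*sqrt(13))*(1/9) = 119/9 + I*sqrt(13)/9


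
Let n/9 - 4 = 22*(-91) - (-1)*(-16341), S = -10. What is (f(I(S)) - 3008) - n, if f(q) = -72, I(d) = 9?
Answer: 161971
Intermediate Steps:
n = -165051 (n = 36 + 9*(22*(-91) - (-1)*(-16341)) = 36 + 9*(-2002 - 1*16341) = 36 + 9*(-2002 - 16341) = 36 + 9*(-18343) = 36 - 165087 = -165051)
(f(I(S)) - 3008) - n = (-72 - 3008) - 1*(-165051) = -3080 + 165051 = 161971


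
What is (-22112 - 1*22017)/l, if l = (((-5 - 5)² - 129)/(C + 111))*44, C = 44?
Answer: 6839995/1276 ≈ 5360.5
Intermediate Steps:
l = -1276/155 (l = (((-5 - 5)² - 129)/(44 + 111))*44 = (((-10)² - 129)/155)*44 = ((100 - 129)*(1/155))*44 = -29*1/155*44 = -29/155*44 = -1276/155 ≈ -8.2323)
(-22112 - 1*22017)/l = (-22112 - 1*22017)/(-1276/155) = (-22112 - 22017)*(-155/1276) = -44129*(-155/1276) = 6839995/1276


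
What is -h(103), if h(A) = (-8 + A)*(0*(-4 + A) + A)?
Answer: -9785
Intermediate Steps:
h(A) = A*(-8 + A) (h(A) = (-8 + A)*(0 + A) = (-8 + A)*A = A*(-8 + A))
-h(103) = -103*(-8 + 103) = -103*95 = -1*9785 = -9785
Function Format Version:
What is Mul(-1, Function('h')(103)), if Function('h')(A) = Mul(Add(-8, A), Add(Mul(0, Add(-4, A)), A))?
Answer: -9785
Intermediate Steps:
Function('h')(A) = Mul(A, Add(-8, A)) (Function('h')(A) = Mul(Add(-8, A), Add(0, A)) = Mul(Add(-8, A), A) = Mul(A, Add(-8, A)))
Mul(-1, Function('h')(103)) = Mul(-1, Mul(103, Add(-8, 103))) = Mul(-1, Mul(103, 95)) = Mul(-1, 9785) = -9785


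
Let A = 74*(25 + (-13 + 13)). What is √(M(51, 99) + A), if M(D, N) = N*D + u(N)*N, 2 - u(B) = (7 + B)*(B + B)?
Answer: I*√2070715 ≈ 1439.0*I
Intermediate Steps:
u(B) = 2 - 2*B*(7 + B) (u(B) = 2 - (7 + B)*(B + B) = 2 - (7 + B)*2*B = 2 - 2*B*(7 + B))
M(D, N) = D*N + N*(2 - 14*N - 2*N²) (M(D, N) = N*D + (2 - 14*N - 2*N²)*N = D*N + N*(2 - 14*N - 2*N²))
A = 1850 (A = 74*(25 + 0) = 74*25 = 1850)
√(M(51, 99) + A) = √(99*(2 + 51 - 14*99 - 2*99²) + 1850) = √(99*(2 + 51 - 1386 - 2*9801) + 1850) = √(99*(2 + 51 - 1386 - 19602) + 1850) = √(99*(-20935) + 1850) = √(-2072565 + 1850) = √(-2070715) = I*√2070715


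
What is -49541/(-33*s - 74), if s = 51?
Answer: 49541/1757 ≈ 28.196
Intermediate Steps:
-49541/(-33*s - 74) = -49541/(-33*51 - 74) = -49541/(-1683 - 74) = -49541/(-1757) = -49541*(-1/1757) = 49541/1757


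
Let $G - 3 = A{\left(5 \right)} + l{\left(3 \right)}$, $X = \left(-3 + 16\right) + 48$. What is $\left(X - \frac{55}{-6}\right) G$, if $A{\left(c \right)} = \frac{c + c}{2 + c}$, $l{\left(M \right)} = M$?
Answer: $\frac{10946}{21} \approx 521.24$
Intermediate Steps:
$A{\left(c \right)} = \frac{2 c}{2 + c}$
$X = 61$ ($X = 13 + 48 = 61$)
$G = \frac{52}{7}$ ($G = 3 + \left(2 \cdot 5 \frac{1}{2 + 5} + 3\right) = 3 + \left(2 \cdot 5 \cdot \frac{1}{7} + 3\right) = 3 + \left(\frac{10}{7} + 3\right) = 3 + \frac{31}{7} = \frac{52}{7} \approx 7.4286$)
$\left(X - \frac{55}{-6}\right) G = \left(61 - \frac{55}{-6}\right) \frac{52}{7} = \left(61 - - \frac{55}{6}\right) \frac{52}{7} = \left(61 + \frac{55}{6}\right) \frac{52}{7} = \frac{421}{6} \cdot \frac{52}{7} = \frac{10946}{21}$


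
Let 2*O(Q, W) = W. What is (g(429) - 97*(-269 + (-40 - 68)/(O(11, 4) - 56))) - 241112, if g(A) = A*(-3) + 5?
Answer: -216495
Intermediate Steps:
O(Q, W) = W/2
g(A) = 5 - 3*A (g(A) = -3*A + 5 = 5 - 3*A)
(g(429) - 97*(-269 + (-40 - 68)/(O(11, 4) - 56))) - 241112 = ((5 - 3*429) - 97*(-269 + (-40 - 68)/((½)*4 - 56))) - 241112 = ((5 - 1287) - 97*(-269 - 108/(2 - 56))) - 241112 = (-1282 - 97*(-269 - 108/(-54))) - 241112 = (-1282 - 97*(-269 - 108*(-1/54))) - 241112 = (-1282 - 97*(-269 + 2)) - 241112 = (-1282 - 97*(-267)) - 241112 = (-1282 + 25899) - 241112 = 24617 - 241112 = -216495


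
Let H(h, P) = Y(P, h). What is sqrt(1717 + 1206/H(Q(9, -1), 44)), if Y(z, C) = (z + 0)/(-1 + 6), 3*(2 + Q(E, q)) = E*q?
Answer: sqrt(897358)/22 ≈ 43.059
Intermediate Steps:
Q(E, q) = -2 + E*q/3 (Q(E, q) = -2 + (E*q)/3 = -2 + E*q/3)
Y(z, C) = z/5
H(h, P) = P/5
sqrt(1717 + 1206/H(Q(9, -1), 44)) = sqrt(1717 + 1206/(((1/5)*44))) = sqrt(1717 + 1206/(44/5)) = sqrt(1717 + 1206*(5/44)) = sqrt(1717 + 3015/22) = sqrt(40789/22) = sqrt(897358)/22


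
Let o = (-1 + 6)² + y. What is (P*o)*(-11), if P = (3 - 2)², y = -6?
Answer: -209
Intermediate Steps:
o = 19 (o = (-1 + 6)² - 6 = 5² - 6 = 25 - 6 = 19)
P = 1 (P = 1² = 1)
(P*o)*(-11) = (1*19)*(-11) = 19*(-11) = -209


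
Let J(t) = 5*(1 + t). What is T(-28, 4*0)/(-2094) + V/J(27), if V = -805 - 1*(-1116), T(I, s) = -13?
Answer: 326527/146580 ≈ 2.2276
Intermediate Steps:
J(t) = 5 + 5*t
V = 311 (V = -805 + 1116 = 311)
T(-28, 4*0)/(-2094) + V/J(27) = -13/(-2094) + 311/(5 + 5*27) = -13*(-1/2094) + 311/(5 + 135) = 13/2094 + 311/140 = 326527/146580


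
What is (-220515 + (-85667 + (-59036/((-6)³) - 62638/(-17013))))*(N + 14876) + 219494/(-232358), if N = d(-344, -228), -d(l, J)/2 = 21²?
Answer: -76151681171320324744/17788979943 ≈ -4.2808e+9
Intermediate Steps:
d(l, J) = -882 (d(l, J) = -2*21² = -2*441 = -882)
N = -882
(-220515 + (-85667 + (-59036/((-6)³) - 62638/(-17013))))*(N + 14876) + 219494/(-232358) = (-220515 + (-85667 + (-59036/((-6)³) - 62638/(-17013))))*(-882 + 14876) + 219494/(-232358) = (-220515 + (-85667 + (-59036/(-216) - 62638*(-1/17013))))*13994 + 219494*(-1/232358) = (-220515 + (-85667 + (-59036*(-1/216) + 62638/17013)))*13994 - 109747/116179 = (-220515 + (-85667 + (14759/54 + 62638/17013)))*13994 - 109747/116179 = (-220515 + (-85667 + 84825773/306234))*13994 - 109747/116179 = (-220515 - 26149322305/306234)*13994 - 109747/116179 = -93678512815/306234*13994 - 109747/116179 = -655468554166555/153117 - 109747/116179 = -76151681171320324744/17788979943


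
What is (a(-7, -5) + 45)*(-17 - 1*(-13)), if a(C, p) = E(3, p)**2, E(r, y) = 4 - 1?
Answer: -216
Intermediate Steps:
E(r, y) = 3
a(C, p) = 9 (a(C, p) = 3**2 = 9)
(a(-7, -5) + 45)*(-17 - 1*(-13)) = (9 + 45)*(-17 - 1*(-13)) = 54*(-17 + 13) = 54*(-4) = -216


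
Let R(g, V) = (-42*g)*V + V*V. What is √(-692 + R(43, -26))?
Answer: 2*√11735 ≈ 216.66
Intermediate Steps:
R(g, V) = V² - 42*V*g (R(g, V) = -42*V*g + V² = V² - 42*V*g)
√(-692 + R(43, -26)) = √(-692 - 26*(-26 - 42*43)) = √(-692 - 26*(-26 - 1806)) = √(-692 - 26*(-1832)) = √(-692 + 47632) = √46940 = 2*√11735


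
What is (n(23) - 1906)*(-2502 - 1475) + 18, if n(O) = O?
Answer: 7488709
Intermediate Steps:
(n(23) - 1906)*(-2502 - 1475) + 18 = (23 - 1906)*(-2502 - 1475) + 18 = -1883*(-3977) + 18 = 7488691 + 18 = 7488709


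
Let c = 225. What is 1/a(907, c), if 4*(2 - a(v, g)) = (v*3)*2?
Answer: -2/2717 ≈ -0.00073611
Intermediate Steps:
a(v, g) = 2 - 3*v/2 (a(v, g) = 2 - v*3*2/4 = 2 - 3*v*2/4 = 2 - 3*v/2)
1/a(907, c) = 1/(2 - 3/2*907) = 1/(2 - 2721/2) = 1/(-2717/2) = -2/2717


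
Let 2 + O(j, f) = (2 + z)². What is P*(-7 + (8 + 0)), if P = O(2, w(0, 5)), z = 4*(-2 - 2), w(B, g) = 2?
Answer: 194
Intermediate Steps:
z = -16 (z = 4*(-4) = -16)
O(j, f) = 194 (O(j, f) = -2 + (2 - 16)² = -2 + (-14)² = -2 + 196 = 194)
P = 194
P*(-7 + (8 + 0)) = 194*(-7 + (8 + 0)) = 194*(-7 + 8) = 194*1 = 194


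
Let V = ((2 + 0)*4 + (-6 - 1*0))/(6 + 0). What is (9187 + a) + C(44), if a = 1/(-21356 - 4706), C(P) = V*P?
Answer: 719441507/78186 ≈ 9201.7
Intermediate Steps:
V = 1/3 (V = (2*4 + (-6 + 0))/6 = (8 - 6)*(1/6) = 2*(1/6) = 1/3 ≈ 0.33333)
C(P) = P/3
a = -1/26062 (a = 1/(-26062) = -1/26062 ≈ -3.8370e-5)
(9187 + a) + C(44) = (9187 - 1/26062) + (1/3)*44 = 239431593/26062 + 44/3 = 719441507/78186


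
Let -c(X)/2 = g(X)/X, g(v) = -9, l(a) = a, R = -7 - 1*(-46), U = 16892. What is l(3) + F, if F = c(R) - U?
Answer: -219551/13 ≈ -16889.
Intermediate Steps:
R = 39 (R = -7 + 46 = 39)
c(X) = 18/X (c(X) = -(-18)/X = 18/X)
F = -219590/13 (F = 18/39 - 1*16892 = 18*(1/39) - 16892 = 6/13 - 16892 = -219590/13 ≈ -16892.)
l(3) + F = 3 - 219590/13 = -219551/13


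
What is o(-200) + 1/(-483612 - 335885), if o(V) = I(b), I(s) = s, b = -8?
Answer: -6555977/819497 ≈ -8.0000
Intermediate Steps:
o(V) = -8
o(-200) + 1/(-483612 - 335885) = -8 + 1/(-483612 - 335885) = -8 + 1/(-819497) = -8 - 1/819497 = -6555977/819497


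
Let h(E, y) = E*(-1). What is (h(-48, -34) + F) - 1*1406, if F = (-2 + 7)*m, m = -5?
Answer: -1383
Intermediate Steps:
F = -25 (F = (-2 + 7)*(-5) = 5*(-5) = -25)
h(E, y) = -E
(h(-48, -34) + F) - 1*1406 = (-1*(-48) - 25) - 1*1406 = (48 - 25) - 1406 = 23 - 1406 = -1383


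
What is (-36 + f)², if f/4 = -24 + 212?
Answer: 512656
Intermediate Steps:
f = 752 (f = 4*(-24 + 212) = 4*188 = 752)
(-36 + f)² = (-36 + 752)² = 716² = 512656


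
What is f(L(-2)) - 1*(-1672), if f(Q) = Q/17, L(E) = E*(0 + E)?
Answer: 28428/17 ≈ 1672.2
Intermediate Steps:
L(E) = E² (L(E) = E*E = E²)
f(Q) = Q/17 (f(Q) = Q*(1/17) = Q/17)
f(L(-2)) - 1*(-1672) = (1/17)*(-2)² - 1*(-1672) = (1/17)*4 + 1672 = 4/17 + 1672 = 28428/17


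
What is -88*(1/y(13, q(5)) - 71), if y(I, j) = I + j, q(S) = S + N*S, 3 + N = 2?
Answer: 81136/13 ≈ 6241.2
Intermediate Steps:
N = -1 (N = -3 + 2 = -1)
q(S) = 0 (q(S) = S - S = 0)
-88*(1/y(13, q(5)) - 71) = -88*(1/(13 + 0) - 71) = -88*(1/13 - 71) = -88*(-922/13) = 81136/13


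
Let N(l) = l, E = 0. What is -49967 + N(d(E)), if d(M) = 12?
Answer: -49955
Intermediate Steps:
-49967 + N(d(E)) = -49967 + 12 = -49955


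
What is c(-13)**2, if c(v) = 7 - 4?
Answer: 9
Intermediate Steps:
c(v) = 3
c(-13)**2 = 3**2 = 9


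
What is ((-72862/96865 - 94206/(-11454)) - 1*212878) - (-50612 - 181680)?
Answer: 3591327126797/184915285 ≈ 19421.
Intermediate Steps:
((-72862/96865 - 94206/(-11454)) - 1*212878) - (-50612 - 181680) = ((-72862*1/96865 - 94206*(-1/11454)) - 212878) - 1*(-232292) = ((-72862/96865 + 15701/1909) - 212878) + 232292 = (1381783807/184915285 - 212878) + 232292 = -39363014256423/184915285 + 232292 = 3591327126797/184915285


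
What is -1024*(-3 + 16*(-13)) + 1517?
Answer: 217581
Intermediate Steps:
-1024*(-3 + 16*(-13)) + 1517 = -1024*(-3 - 208) + 1517 = -1024*(-211) + 1517 = 216064 + 1517 = 217581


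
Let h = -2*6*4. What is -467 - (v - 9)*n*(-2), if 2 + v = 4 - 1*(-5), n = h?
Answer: -275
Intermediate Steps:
h = -48 (h = -12*4 = -48)
n = -48
v = 7 (v = -2 + (4 - 1*(-5)) = -2 + (4 + 5) = -2 + 9 = 7)
-467 - (v - 9)*n*(-2) = -467 - (7 - 9)*(-48*(-2)) = -467 - (-2)*96 = -467 - 1*(-192) = -467 + 192 = -275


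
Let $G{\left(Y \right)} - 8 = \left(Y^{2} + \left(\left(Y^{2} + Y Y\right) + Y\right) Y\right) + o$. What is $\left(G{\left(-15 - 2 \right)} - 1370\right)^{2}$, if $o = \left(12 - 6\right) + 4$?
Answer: $112360000$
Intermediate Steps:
$o = 10$ ($o = 6 + 4 = 10$)
$G{\left(Y \right)} = 18 + Y^{2} + Y \left(Y + 2 Y^{2}\right)$ ($G{\left(Y \right)} = 8 + \left(\left(Y^{2} + \left(\left(Y^{2} + Y Y\right) + Y\right) Y\right) + 10\right) = 8 + \left(\left(Y^{2} + \left(\left(Y^{2} + Y^{2}\right) + Y\right) Y\right) + 10\right) = 8 + \left(\left(Y^{2} + \left(2 Y^{2} + Y\right) Y\right) + 10\right) = 8 + \left(\left(Y^{2} + \left(Y + 2 Y^{2}\right) Y\right) + 10\right) = 8 + \left(\left(Y^{2} + Y \left(Y + 2 Y^{2}\right)\right) + 10\right) = 8 + \left(10 + Y^{2} + Y \left(Y + 2 Y^{2}\right)\right) = 18 + Y^{2} + Y \left(Y + 2 Y^{2}\right)$)
$\left(G{\left(-15 - 2 \right)} - 1370\right)^{2} = \left(\left(18 + 2 \left(-15 - 2\right)^{2} + 2 \left(-15 - 2\right)^{3}\right) - 1370\right)^{2} = \left(\left(18 + 2 \left(-17\right)^{2} + 2 \left(-17\right)^{3}\right) - 1370\right)^{2} = \left(\left(18 + 2 \cdot 289 + 2 \left(-4913\right)\right) - 1370\right)^{2} = \left(\left(18 + 578 - 9826\right) - 1370\right)^{2} = \left(-9230 - 1370\right)^{2} = \left(-10600\right)^{2} = 112360000$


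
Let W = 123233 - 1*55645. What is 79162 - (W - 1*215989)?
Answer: 227563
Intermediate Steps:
W = 67588 (W = 123233 - 55645 = 67588)
79162 - (W - 1*215989) = 79162 - (67588 - 1*215989) = 79162 - (67588 - 215989) = 79162 - 1*(-148401) = 79162 + 148401 = 227563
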